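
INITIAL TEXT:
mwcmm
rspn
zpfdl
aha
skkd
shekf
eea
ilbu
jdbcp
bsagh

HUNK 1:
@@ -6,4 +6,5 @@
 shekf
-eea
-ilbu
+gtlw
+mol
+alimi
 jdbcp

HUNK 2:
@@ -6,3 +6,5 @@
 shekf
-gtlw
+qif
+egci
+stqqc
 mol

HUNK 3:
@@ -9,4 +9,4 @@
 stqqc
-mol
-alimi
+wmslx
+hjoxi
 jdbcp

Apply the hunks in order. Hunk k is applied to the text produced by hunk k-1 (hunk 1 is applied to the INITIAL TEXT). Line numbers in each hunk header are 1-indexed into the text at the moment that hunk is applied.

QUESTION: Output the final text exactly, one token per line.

Hunk 1: at line 6 remove [eea,ilbu] add [gtlw,mol,alimi] -> 11 lines: mwcmm rspn zpfdl aha skkd shekf gtlw mol alimi jdbcp bsagh
Hunk 2: at line 6 remove [gtlw] add [qif,egci,stqqc] -> 13 lines: mwcmm rspn zpfdl aha skkd shekf qif egci stqqc mol alimi jdbcp bsagh
Hunk 3: at line 9 remove [mol,alimi] add [wmslx,hjoxi] -> 13 lines: mwcmm rspn zpfdl aha skkd shekf qif egci stqqc wmslx hjoxi jdbcp bsagh

Answer: mwcmm
rspn
zpfdl
aha
skkd
shekf
qif
egci
stqqc
wmslx
hjoxi
jdbcp
bsagh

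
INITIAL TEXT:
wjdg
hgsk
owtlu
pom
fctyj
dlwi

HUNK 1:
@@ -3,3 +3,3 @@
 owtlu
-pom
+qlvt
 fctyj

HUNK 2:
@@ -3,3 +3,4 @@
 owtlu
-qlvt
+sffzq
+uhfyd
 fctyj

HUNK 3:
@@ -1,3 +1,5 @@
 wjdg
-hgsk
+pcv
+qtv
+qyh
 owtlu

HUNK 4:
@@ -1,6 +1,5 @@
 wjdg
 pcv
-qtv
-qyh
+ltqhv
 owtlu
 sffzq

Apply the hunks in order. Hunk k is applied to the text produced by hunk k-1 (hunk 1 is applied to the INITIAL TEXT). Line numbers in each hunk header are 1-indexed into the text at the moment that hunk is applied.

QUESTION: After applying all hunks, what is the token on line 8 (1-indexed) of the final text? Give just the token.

Hunk 1: at line 3 remove [pom] add [qlvt] -> 6 lines: wjdg hgsk owtlu qlvt fctyj dlwi
Hunk 2: at line 3 remove [qlvt] add [sffzq,uhfyd] -> 7 lines: wjdg hgsk owtlu sffzq uhfyd fctyj dlwi
Hunk 3: at line 1 remove [hgsk] add [pcv,qtv,qyh] -> 9 lines: wjdg pcv qtv qyh owtlu sffzq uhfyd fctyj dlwi
Hunk 4: at line 1 remove [qtv,qyh] add [ltqhv] -> 8 lines: wjdg pcv ltqhv owtlu sffzq uhfyd fctyj dlwi
Final line 8: dlwi

Answer: dlwi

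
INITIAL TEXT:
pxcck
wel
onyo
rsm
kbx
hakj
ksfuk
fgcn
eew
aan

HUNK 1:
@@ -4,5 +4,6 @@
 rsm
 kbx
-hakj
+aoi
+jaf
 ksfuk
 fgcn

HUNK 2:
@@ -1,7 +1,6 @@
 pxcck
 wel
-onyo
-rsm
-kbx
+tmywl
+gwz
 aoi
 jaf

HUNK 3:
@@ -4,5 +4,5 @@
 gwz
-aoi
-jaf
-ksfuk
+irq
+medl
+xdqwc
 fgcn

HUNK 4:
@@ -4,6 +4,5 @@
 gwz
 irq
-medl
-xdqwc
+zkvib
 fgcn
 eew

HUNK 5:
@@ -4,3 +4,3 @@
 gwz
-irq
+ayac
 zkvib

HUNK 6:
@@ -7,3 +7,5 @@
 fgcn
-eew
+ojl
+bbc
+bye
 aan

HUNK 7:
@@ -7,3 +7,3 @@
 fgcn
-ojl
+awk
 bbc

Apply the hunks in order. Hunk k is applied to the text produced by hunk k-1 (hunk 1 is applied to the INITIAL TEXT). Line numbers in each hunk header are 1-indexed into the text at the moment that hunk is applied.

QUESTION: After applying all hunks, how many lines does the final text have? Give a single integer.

Hunk 1: at line 4 remove [hakj] add [aoi,jaf] -> 11 lines: pxcck wel onyo rsm kbx aoi jaf ksfuk fgcn eew aan
Hunk 2: at line 1 remove [onyo,rsm,kbx] add [tmywl,gwz] -> 10 lines: pxcck wel tmywl gwz aoi jaf ksfuk fgcn eew aan
Hunk 3: at line 4 remove [aoi,jaf,ksfuk] add [irq,medl,xdqwc] -> 10 lines: pxcck wel tmywl gwz irq medl xdqwc fgcn eew aan
Hunk 4: at line 4 remove [medl,xdqwc] add [zkvib] -> 9 lines: pxcck wel tmywl gwz irq zkvib fgcn eew aan
Hunk 5: at line 4 remove [irq] add [ayac] -> 9 lines: pxcck wel tmywl gwz ayac zkvib fgcn eew aan
Hunk 6: at line 7 remove [eew] add [ojl,bbc,bye] -> 11 lines: pxcck wel tmywl gwz ayac zkvib fgcn ojl bbc bye aan
Hunk 7: at line 7 remove [ojl] add [awk] -> 11 lines: pxcck wel tmywl gwz ayac zkvib fgcn awk bbc bye aan
Final line count: 11

Answer: 11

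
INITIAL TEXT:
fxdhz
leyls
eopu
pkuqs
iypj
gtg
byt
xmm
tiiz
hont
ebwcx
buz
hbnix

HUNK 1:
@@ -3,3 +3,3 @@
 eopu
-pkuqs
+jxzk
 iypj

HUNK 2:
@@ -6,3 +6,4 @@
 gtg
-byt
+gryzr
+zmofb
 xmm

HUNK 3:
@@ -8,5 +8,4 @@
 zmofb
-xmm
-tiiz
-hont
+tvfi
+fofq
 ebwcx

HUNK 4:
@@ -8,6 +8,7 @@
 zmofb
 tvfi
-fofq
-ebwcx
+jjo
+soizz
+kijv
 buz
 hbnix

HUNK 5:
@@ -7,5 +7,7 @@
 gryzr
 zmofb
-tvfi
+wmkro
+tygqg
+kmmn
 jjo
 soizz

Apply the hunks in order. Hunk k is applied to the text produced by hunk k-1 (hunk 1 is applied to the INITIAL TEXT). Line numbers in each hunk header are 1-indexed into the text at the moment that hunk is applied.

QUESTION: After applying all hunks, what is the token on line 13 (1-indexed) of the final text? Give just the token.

Answer: soizz

Derivation:
Hunk 1: at line 3 remove [pkuqs] add [jxzk] -> 13 lines: fxdhz leyls eopu jxzk iypj gtg byt xmm tiiz hont ebwcx buz hbnix
Hunk 2: at line 6 remove [byt] add [gryzr,zmofb] -> 14 lines: fxdhz leyls eopu jxzk iypj gtg gryzr zmofb xmm tiiz hont ebwcx buz hbnix
Hunk 3: at line 8 remove [xmm,tiiz,hont] add [tvfi,fofq] -> 13 lines: fxdhz leyls eopu jxzk iypj gtg gryzr zmofb tvfi fofq ebwcx buz hbnix
Hunk 4: at line 8 remove [fofq,ebwcx] add [jjo,soizz,kijv] -> 14 lines: fxdhz leyls eopu jxzk iypj gtg gryzr zmofb tvfi jjo soizz kijv buz hbnix
Hunk 5: at line 7 remove [tvfi] add [wmkro,tygqg,kmmn] -> 16 lines: fxdhz leyls eopu jxzk iypj gtg gryzr zmofb wmkro tygqg kmmn jjo soizz kijv buz hbnix
Final line 13: soizz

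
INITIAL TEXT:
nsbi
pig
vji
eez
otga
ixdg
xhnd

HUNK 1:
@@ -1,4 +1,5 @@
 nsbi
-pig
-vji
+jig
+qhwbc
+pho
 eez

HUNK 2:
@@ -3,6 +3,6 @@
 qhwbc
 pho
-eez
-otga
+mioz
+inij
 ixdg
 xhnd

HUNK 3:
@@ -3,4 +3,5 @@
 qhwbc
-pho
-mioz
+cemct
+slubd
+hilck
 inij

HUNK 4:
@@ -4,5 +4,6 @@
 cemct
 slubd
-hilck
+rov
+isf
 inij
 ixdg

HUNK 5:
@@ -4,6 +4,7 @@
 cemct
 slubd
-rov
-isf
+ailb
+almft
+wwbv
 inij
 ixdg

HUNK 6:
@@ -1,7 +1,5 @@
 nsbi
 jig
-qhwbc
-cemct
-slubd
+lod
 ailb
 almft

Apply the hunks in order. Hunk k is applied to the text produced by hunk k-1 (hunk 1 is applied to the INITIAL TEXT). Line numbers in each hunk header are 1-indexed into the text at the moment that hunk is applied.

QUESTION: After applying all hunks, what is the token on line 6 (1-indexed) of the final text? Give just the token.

Answer: wwbv

Derivation:
Hunk 1: at line 1 remove [pig,vji] add [jig,qhwbc,pho] -> 8 lines: nsbi jig qhwbc pho eez otga ixdg xhnd
Hunk 2: at line 3 remove [eez,otga] add [mioz,inij] -> 8 lines: nsbi jig qhwbc pho mioz inij ixdg xhnd
Hunk 3: at line 3 remove [pho,mioz] add [cemct,slubd,hilck] -> 9 lines: nsbi jig qhwbc cemct slubd hilck inij ixdg xhnd
Hunk 4: at line 4 remove [hilck] add [rov,isf] -> 10 lines: nsbi jig qhwbc cemct slubd rov isf inij ixdg xhnd
Hunk 5: at line 4 remove [rov,isf] add [ailb,almft,wwbv] -> 11 lines: nsbi jig qhwbc cemct slubd ailb almft wwbv inij ixdg xhnd
Hunk 6: at line 1 remove [qhwbc,cemct,slubd] add [lod] -> 9 lines: nsbi jig lod ailb almft wwbv inij ixdg xhnd
Final line 6: wwbv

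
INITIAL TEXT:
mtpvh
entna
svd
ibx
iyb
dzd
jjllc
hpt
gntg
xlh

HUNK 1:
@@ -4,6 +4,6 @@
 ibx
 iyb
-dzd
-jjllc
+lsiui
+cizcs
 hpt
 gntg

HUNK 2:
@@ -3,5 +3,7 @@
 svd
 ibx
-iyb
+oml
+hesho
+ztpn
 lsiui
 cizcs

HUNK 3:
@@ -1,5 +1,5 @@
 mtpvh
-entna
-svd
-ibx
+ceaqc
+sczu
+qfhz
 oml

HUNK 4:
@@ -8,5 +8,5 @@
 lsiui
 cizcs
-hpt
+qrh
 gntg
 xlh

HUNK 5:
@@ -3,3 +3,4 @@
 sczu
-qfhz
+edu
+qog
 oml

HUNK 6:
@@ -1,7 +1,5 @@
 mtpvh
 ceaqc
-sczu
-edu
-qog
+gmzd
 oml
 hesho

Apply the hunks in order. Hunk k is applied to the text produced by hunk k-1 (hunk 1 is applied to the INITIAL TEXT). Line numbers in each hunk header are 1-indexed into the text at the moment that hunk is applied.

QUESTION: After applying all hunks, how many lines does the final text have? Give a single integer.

Hunk 1: at line 4 remove [dzd,jjllc] add [lsiui,cizcs] -> 10 lines: mtpvh entna svd ibx iyb lsiui cizcs hpt gntg xlh
Hunk 2: at line 3 remove [iyb] add [oml,hesho,ztpn] -> 12 lines: mtpvh entna svd ibx oml hesho ztpn lsiui cizcs hpt gntg xlh
Hunk 3: at line 1 remove [entna,svd,ibx] add [ceaqc,sczu,qfhz] -> 12 lines: mtpvh ceaqc sczu qfhz oml hesho ztpn lsiui cizcs hpt gntg xlh
Hunk 4: at line 8 remove [hpt] add [qrh] -> 12 lines: mtpvh ceaqc sczu qfhz oml hesho ztpn lsiui cizcs qrh gntg xlh
Hunk 5: at line 3 remove [qfhz] add [edu,qog] -> 13 lines: mtpvh ceaqc sczu edu qog oml hesho ztpn lsiui cizcs qrh gntg xlh
Hunk 6: at line 1 remove [sczu,edu,qog] add [gmzd] -> 11 lines: mtpvh ceaqc gmzd oml hesho ztpn lsiui cizcs qrh gntg xlh
Final line count: 11

Answer: 11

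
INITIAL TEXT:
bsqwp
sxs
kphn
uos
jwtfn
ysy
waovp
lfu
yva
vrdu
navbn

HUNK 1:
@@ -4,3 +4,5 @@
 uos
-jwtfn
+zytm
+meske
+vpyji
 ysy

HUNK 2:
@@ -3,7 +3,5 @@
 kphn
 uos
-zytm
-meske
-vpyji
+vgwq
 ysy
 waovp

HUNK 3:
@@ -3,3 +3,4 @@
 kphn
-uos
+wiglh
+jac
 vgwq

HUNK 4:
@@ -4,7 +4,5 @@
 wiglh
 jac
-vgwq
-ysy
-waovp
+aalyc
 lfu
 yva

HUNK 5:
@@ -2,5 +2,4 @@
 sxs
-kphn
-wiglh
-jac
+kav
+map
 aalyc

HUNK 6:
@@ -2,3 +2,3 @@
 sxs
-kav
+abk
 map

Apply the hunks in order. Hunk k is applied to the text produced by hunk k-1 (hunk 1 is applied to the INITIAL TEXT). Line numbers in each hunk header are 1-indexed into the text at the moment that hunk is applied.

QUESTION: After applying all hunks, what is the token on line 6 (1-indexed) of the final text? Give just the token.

Answer: lfu

Derivation:
Hunk 1: at line 4 remove [jwtfn] add [zytm,meske,vpyji] -> 13 lines: bsqwp sxs kphn uos zytm meske vpyji ysy waovp lfu yva vrdu navbn
Hunk 2: at line 3 remove [zytm,meske,vpyji] add [vgwq] -> 11 lines: bsqwp sxs kphn uos vgwq ysy waovp lfu yva vrdu navbn
Hunk 3: at line 3 remove [uos] add [wiglh,jac] -> 12 lines: bsqwp sxs kphn wiglh jac vgwq ysy waovp lfu yva vrdu navbn
Hunk 4: at line 4 remove [vgwq,ysy,waovp] add [aalyc] -> 10 lines: bsqwp sxs kphn wiglh jac aalyc lfu yva vrdu navbn
Hunk 5: at line 2 remove [kphn,wiglh,jac] add [kav,map] -> 9 lines: bsqwp sxs kav map aalyc lfu yva vrdu navbn
Hunk 6: at line 2 remove [kav] add [abk] -> 9 lines: bsqwp sxs abk map aalyc lfu yva vrdu navbn
Final line 6: lfu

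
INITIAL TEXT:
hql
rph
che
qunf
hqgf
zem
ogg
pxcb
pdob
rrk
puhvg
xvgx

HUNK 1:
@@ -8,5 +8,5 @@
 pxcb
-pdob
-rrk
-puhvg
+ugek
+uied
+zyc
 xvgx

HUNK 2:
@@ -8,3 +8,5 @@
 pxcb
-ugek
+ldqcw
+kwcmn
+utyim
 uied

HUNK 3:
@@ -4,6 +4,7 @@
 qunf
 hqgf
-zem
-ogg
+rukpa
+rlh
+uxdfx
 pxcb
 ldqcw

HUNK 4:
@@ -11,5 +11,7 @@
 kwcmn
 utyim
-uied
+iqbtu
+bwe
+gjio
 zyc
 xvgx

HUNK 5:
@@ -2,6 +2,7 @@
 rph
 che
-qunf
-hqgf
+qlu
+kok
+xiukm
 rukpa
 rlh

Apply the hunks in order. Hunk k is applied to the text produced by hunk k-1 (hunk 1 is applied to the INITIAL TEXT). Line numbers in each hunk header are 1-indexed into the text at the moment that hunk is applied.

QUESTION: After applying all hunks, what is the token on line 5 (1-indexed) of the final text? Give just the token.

Answer: kok

Derivation:
Hunk 1: at line 8 remove [pdob,rrk,puhvg] add [ugek,uied,zyc] -> 12 lines: hql rph che qunf hqgf zem ogg pxcb ugek uied zyc xvgx
Hunk 2: at line 8 remove [ugek] add [ldqcw,kwcmn,utyim] -> 14 lines: hql rph che qunf hqgf zem ogg pxcb ldqcw kwcmn utyim uied zyc xvgx
Hunk 3: at line 4 remove [zem,ogg] add [rukpa,rlh,uxdfx] -> 15 lines: hql rph che qunf hqgf rukpa rlh uxdfx pxcb ldqcw kwcmn utyim uied zyc xvgx
Hunk 4: at line 11 remove [uied] add [iqbtu,bwe,gjio] -> 17 lines: hql rph che qunf hqgf rukpa rlh uxdfx pxcb ldqcw kwcmn utyim iqbtu bwe gjio zyc xvgx
Hunk 5: at line 2 remove [qunf,hqgf] add [qlu,kok,xiukm] -> 18 lines: hql rph che qlu kok xiukm rukpa rlh uxdfx pxcb ldqcw kwcmn utyim iqbtu bwe gjio zyc xvgx
Final line 5: kok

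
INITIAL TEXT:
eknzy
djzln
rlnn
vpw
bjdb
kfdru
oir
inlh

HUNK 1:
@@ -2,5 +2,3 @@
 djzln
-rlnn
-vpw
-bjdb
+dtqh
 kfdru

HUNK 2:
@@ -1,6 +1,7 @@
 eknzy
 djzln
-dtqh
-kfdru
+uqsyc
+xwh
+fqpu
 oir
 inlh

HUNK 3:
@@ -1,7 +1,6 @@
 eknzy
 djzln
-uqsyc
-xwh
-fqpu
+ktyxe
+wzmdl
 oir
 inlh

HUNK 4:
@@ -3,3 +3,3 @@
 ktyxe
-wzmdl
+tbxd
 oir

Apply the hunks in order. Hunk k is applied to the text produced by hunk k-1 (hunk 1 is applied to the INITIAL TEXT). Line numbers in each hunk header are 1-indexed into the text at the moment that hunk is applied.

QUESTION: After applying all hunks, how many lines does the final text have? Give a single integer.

Hunk 1: at line 2 remove [rlnn,vpw,bjdb] add [dtqh] -> 6 lines: eknzy djzln dtqh kfdru oir inlh
Hunk 2: at line 1 remove [dtqh,kfdru] add [uqsyc,xwh,fqpu] -> 7 lines: eknzy djzln uqsyc xwh fqpu oir inlh
Hunk 3: at line 1 remove [uqsyc,xwh,fqpu] add [ktyxe,wzmdl] -> 6 lines: eknzy djzln ktyxe wzmdl oir inlh
Hunk 4: at line 3 remove [wzmdl] add [tbxd] -> 6 lines: eknzy djzln ktyxe tbxd oir inlh
Final line count: 6

Answer: 6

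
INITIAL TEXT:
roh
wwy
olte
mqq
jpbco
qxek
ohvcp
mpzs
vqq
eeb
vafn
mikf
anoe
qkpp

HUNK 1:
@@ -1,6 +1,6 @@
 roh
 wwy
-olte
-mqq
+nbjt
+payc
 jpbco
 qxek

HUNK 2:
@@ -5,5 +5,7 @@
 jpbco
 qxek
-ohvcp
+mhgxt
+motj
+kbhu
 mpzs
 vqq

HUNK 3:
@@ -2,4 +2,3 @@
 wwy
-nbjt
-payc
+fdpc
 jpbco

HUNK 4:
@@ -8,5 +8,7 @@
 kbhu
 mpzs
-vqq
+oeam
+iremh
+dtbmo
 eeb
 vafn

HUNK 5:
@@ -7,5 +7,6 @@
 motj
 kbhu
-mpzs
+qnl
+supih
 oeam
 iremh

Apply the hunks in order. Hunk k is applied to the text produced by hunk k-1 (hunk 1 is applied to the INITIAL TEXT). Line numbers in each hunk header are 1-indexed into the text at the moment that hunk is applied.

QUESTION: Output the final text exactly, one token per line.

Hunk 1: at line 1 remove [olte,mqq] add [nbjt,payc] -> 14 lines: roh wwy nbjt payc jpbco qxek ohvcp mpzs vqq eeb vafn mikf anoe qkpp
Hunk 2: at line 5 remove [ohvcp] add [mhgxt,motj,kbhu] -> 16 lines: roh wwy nbjt payc jpbco qxek mhgxt motj kbhu mpzs vqq eeb vafn mikf anoe qkpp
Hunk 3: at line 2 remove [nbjt,payc] add [fdpc] -> 15 lines: roh wwy fdpc jpbco qxek mhgxt motj kbhu mpzs vqq eeb vafn mikf anoe qkpp
Hunk 4: at line 8 remove [vqq] add [oeam,iremh,dtbmo] -> 17 lines: roh wwy fdpc jpbco qxek mhgxt motj kbhu mpzs oeam iremh dtbmo eeb vafn mikf anoe qkpp
Hunk 5: at line 7 remove [mpzs] add [qnl,supih] -> 18 lines: roh wwy fdpc jpbco qxek mhgxt motj kbhu qnl supih oeam iremh dtbmo eeb vafn mikf anoe qkpp

Answer: roh
wwy
fdpc
jpbco
qxek
mhgxt
motj
kbhu
qnl
supih
oeam
iremh
dtbmo
eeb
vafn
mikf
anoe
qkpp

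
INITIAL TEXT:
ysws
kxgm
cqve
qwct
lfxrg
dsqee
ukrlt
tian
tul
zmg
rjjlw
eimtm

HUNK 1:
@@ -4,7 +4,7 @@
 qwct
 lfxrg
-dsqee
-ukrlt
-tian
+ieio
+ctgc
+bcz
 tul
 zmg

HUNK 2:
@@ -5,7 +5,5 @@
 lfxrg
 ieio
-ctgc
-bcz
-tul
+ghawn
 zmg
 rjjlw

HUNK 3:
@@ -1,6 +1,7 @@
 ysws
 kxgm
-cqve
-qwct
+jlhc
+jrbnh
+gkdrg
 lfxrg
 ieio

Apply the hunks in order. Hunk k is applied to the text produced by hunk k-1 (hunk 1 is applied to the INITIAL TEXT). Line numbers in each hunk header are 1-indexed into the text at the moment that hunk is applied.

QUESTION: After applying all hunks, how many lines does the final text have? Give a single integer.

Answer: 11

Derivation:
Hunk 1: at line 4 remove [dsqee,ukrlt,tian] add [ieio,ctgc,bcz] -> 12 lines: ysws kxgm cqve qwct lfxrg ieio ctgc bcz tul zmg rjjlw eimtm
Hunk 2: at line 5 remove [ctgc,bcz,tul] add [ghawn] -> 10 lines: ysws kxgm cqve qwct lfxrg ieio ghawn zmg rjjlw eimtm
Hunk 3: at line 1 remove [cqve,qwct] add [jlhc,jrbnh,gkdrg] -> 11 lines: ysws kxgm jlhc jrbnh gkdrg lfxrg ieio ghawn zmg rjjlw eimtm
Final line count: 11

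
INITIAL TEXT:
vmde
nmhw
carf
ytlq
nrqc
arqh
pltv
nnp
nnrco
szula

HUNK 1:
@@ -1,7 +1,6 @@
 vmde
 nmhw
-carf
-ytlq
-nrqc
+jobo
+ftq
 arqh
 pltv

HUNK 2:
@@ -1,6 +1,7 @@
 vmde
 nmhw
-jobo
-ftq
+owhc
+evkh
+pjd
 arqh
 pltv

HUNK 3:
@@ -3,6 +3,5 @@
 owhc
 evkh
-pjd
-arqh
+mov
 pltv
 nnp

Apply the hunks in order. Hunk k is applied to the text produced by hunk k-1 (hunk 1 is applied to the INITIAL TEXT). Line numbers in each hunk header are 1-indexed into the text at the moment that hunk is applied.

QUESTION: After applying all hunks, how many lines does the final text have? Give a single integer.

Answer: 9

Derivation:
Hunk 1: at line 1 remove [carf,ytlq,nrqc] add [jobo,ftq] -> 9 lines: vmde nmhw jobo ftq arqh pltv nnp nnrco szula
Hunk 2: at line 1 remove [jobo,ftq] add [owhc,evkh,pjd] -> 10 lines: vmde nmhw owhc evkh pjd arqh pltv nnp nnrco szula
Hunk 3: at line 3 remove [pjd,arqh] add [mov] -> 9 lines: vmde nmhw owhc evkh mov pltv nnp nnrco szula
Final line count: 9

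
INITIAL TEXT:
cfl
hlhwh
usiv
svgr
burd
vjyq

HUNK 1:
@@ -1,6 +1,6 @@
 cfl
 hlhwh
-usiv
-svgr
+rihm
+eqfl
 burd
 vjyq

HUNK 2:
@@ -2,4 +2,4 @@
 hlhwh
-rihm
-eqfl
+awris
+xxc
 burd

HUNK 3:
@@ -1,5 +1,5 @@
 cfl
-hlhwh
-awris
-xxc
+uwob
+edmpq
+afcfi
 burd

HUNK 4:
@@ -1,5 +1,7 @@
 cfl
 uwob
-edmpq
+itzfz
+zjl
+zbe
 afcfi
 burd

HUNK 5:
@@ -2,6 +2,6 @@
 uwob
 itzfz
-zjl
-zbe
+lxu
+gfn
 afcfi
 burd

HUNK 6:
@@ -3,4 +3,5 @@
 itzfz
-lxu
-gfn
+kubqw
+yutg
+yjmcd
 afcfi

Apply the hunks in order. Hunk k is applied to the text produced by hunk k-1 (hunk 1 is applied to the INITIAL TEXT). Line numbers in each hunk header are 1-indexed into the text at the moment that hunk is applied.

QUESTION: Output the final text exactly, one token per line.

Hunk 1: at line 1 remove [usiv,svgr] add [rihm,eqfl] -> 6 lines: cfl hlhwh rihm eqfl burd vjyq
Hunk 2: at line 2 remove [rihm,eqfl] add [awris,xxc] -> 6 lines: cfl hlhwh awris xxc burd vjyq
Hunk 3: at line 1 remove [hlhwh,awris,xxc] add [uwob,edmpq,afcfi] -> 6 lines: cfl uwob edmpq afcfi burd vjyq
Hunk 4: at line 1 remove [edmpq] add [itzfz,zjl,zbe] -> 8 lines: cfl uwob itzfz zjl zbe afcfi burd vjyq
Hunk 5: at line 2 remove [zjl,zbe] add [lxu,gfn] -> 8 lines: cfl uwob itzfz lxu gfn afcfi burd vjyq
Hunk 6: at line 3 remove [lxu,gfn] add [kubqw,yutg,yjmcd] -> 9 lines: cfl uwob itzfz kubqw yutg yjmcd afcfi burd vjyq

Answer: cfl
uwob
itzfz
kubqw
yutg
yjmcd
afcfi
burd
vjyq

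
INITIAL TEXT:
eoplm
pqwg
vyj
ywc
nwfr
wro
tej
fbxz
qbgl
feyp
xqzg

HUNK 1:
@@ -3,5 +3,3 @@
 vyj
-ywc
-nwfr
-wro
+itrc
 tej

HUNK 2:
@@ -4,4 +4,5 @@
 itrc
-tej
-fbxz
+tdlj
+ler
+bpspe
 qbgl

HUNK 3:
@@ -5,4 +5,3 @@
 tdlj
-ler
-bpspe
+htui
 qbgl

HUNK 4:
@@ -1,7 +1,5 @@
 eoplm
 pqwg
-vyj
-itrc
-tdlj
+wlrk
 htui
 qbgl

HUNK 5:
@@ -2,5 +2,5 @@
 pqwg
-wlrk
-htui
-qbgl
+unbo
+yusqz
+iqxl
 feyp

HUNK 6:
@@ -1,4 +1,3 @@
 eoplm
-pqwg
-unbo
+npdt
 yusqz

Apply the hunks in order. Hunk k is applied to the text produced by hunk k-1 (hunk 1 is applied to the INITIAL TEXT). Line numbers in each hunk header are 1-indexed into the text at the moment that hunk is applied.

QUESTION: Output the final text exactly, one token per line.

Hunk 1: at line 3 remove [ywc,nwfr,wro] add [itrc] -> 9 lines: eoplm pqwg vyj itrc tej fbxz qbgl feyp xqzg
Hunk 2: at line 4 remove [tej,fbxz] add [tdlj,ler,bpspe] -> 10 lines: eoplm pqwg vyj itrc tdlj ler bpspe qbgl feyp xqzg
Hunk 3: at line 5 remove [ler,bpspe] add [htui] -> 9 lines: eoplm pqwg vyj itrc tdlj htui qbgl feyp xqzg
Hunk 4: at line 1 remove [vyj,itrc,tdlj] add [wlrk] -> 7 lines: eoplm pqwg wlrk htui qbgl feyp xqzg
Hunk 5: at line 2 remove [wlrk,htui,qbgl] add [unbo,yusqz,iqxl] -> 7 lines: eoplm pqwg unbo yusqz iqxl feyp xqzg
Hunk 6: at line 1 remove [pqwg,unbo] add [npdt] -> 6 lines: eoplm npdt yusqz iqxl feyp xqzg

Answer: eoplm
npdt
yusqz
iqxl
feyp
xqzg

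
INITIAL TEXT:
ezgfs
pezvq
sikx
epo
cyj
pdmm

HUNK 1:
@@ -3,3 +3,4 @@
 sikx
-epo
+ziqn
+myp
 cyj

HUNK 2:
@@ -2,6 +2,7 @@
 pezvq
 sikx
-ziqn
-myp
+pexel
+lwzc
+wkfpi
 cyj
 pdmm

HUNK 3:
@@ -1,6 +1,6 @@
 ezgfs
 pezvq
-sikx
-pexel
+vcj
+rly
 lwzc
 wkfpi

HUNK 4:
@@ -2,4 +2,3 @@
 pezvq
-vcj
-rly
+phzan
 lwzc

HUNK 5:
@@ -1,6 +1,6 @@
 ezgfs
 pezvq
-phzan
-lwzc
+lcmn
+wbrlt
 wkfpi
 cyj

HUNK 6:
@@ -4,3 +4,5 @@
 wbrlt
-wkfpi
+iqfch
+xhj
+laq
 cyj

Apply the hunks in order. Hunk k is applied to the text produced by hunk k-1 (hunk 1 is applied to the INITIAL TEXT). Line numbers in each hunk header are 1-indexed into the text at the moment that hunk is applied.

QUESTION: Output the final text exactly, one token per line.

Hunk 1: at line 3 remove [epo] add [ziqn,myp] -> 7 lines: ezgfs pezvq sikx ziqn myp cyj pdmm
Hunk 2: at line 2 remove [ziqn,myp] add [pexel,lwzc,wkfpi] -> 8 lines: ezgfs pezvq sikx pexel lwzc wkfpi cyj pdmm
Hunk 3: at line 1 remove [sikx,pexel] add [vcj,rly] -> 8 lines: ezgfs pezvq vcj rly lwzc wkfpi cyj pdmm
Hunk 4: at line 2 remove [vcj,rly] add [phzan] -> 7 lines: ezgfs pezvq phzan lwzc wkfpi cyj pdmm
Hunk 5: at line 1 remove [phzan,lwzc] add [lcmn,wbrlt] -> 7 lines: ezgfs pezvq lcmn wbrlt wkfpi cyj pdmm
Hunk 6: at line 4 remove [wkfpi] add [iqfch,xhj,laq] -> 9 lines: ezgfs pezvq lcmn wbrlt iqfch xhj laq cyj pdmm

Answer: ezgfs
pezvq
lcmn
wbrlt
iqfch
xhj
laq
cyj
pdmm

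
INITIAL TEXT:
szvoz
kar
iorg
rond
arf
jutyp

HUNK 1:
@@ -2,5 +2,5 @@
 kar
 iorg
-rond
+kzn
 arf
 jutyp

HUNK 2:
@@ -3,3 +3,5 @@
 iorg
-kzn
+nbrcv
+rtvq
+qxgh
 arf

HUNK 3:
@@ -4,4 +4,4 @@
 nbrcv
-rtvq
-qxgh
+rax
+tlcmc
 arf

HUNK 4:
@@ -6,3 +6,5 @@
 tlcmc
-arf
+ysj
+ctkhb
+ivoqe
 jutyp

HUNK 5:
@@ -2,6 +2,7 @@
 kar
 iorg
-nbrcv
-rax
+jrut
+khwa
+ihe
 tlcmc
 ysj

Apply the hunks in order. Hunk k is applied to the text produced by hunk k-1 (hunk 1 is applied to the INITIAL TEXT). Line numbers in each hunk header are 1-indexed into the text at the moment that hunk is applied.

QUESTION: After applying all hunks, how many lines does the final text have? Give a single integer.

Hunk 1: at line 2 remove [rond] add [kzn] -> 6 lines: szvoz kar iorg kzn arf jutyp
Hunk 2: at line 3 remove [kzn] add [nbrcv,rtvq,qxgh] -> 8 lines: szvoz kar iorg nbrcv rtvq qxgh arf jutyp
Hunk 3: at line 4 remove [rtvq,qxgh] add [rax,tlcmc] -> 8 lines: szvoz kar iorg nbrcv rax tlcmc arf jutyp
Hunk 4: at line 6 remove [arf] add [ysj,ctkhb,ivoqe] -> 10 lines: szvoz kar iorg nbrcv rax tlcmc ysj ctkhb ivoqe jutyp
Hunk 5: at line 2 remove [nbrcv,rax] add [jrut,khwa,ihe] -> 11 lines: szvoz kar iorg jrut khwa ihe tlcmc ysj ctkhb ivoqe jutyp
Final line count: 11

Answer: 11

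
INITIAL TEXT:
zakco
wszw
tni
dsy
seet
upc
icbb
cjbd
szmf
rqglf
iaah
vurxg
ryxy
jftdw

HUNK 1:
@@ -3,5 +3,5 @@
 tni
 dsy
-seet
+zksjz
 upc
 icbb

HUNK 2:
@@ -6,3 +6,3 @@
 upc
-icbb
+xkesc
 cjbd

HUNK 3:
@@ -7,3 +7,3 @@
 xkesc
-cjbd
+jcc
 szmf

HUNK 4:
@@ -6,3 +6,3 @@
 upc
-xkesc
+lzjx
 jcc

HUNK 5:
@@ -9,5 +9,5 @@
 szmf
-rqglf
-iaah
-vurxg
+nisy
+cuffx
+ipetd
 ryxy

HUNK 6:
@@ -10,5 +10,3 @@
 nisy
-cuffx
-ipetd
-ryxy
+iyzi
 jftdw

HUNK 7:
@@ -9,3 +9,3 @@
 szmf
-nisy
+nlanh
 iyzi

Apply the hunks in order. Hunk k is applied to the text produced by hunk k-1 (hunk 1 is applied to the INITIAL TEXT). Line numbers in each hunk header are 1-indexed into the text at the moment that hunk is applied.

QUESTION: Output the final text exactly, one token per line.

Hunk 1: at line 3 remove [seet] add [zksjz] -> 14 lines: zakco wszw tni dsy zksjz upc icbb cjbd szmf rqglf iaah vurxg ryxy jftdw
Hunk 2: at line 6 remove [icbb] add [xkesc] -> 14 lines: zakco wszw tni dsy zksjz upc xkesc cjbd szmf rqglf iaah vurxg ryxy jftdw
Hunk 3: at line 7 remove [cjbd] add [jcc] -> 14 lines: zakco wszw tni dsy zksjz upc xkesc jcc szmf rqglf iaah vurxg ryxy jftdw
Hunk 4: at line 6 remove [xkesc] add [lzjx] -> 14 lines: zakco wszw tni dsy zksjz upc lzjx jcc szmf rqglf iaah vurxg ryxy jftdw
Hunk 5: at line 9 remove [rqglf,iaah,vurxg] add [nisy,cuffx,ipetd] -> 14 lines: zakco wszw tni dsy zksjz upc lzjx jcc szmf nisy cuffx ipetd ryxy jftdw
Hunk 6: at line 10 remove [cuffx,ipetd,ryxy] add [iyzi] -> 12 lines: zakco wszw tni dsy zksjz upc lzjx jcc szmf nisy iyzi jftdw
Hunk 7: at line 9 remove [nisy] add [nlanh] -> 12 lines: zakco wszw tni dsy zksjz upc lzjx jcc szmf nlanh iyzi jftdw

Answer: zakco
wszw
tni
dsy
zksjz
upc
lzjx
jcc
szmf
nlanh
iyzi
jftdw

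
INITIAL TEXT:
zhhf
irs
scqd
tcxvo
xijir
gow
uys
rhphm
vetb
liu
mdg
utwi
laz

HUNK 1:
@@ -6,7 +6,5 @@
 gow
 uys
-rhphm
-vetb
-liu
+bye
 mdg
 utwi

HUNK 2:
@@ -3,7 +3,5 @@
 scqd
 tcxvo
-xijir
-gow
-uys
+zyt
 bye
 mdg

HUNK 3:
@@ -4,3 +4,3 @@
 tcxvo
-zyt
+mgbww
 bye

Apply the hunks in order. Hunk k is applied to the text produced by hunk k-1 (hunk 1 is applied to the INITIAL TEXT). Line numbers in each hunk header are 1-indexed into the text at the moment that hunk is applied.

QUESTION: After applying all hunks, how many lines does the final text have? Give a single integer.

Hunk 1: at line 6 remove [rhphm,vetb,liu] add [bye] -> 11 lines: zhhf irs scqd tcxvo xijir gow uys bye mdg utwi laz
Hunk 2: at line 3 remove [xijir,gow,uys] add [zyt] -> 9 lines: zhhf irs scqd tcxvo zyt bye mdg utwi laz
Hunk 3: at line 4 remove [zyt] add [mgbww] -> 9 lines: zhhf irs scqd tcxvo mgbww bye mdg utwi laz
Final line count: 9

Answer: 9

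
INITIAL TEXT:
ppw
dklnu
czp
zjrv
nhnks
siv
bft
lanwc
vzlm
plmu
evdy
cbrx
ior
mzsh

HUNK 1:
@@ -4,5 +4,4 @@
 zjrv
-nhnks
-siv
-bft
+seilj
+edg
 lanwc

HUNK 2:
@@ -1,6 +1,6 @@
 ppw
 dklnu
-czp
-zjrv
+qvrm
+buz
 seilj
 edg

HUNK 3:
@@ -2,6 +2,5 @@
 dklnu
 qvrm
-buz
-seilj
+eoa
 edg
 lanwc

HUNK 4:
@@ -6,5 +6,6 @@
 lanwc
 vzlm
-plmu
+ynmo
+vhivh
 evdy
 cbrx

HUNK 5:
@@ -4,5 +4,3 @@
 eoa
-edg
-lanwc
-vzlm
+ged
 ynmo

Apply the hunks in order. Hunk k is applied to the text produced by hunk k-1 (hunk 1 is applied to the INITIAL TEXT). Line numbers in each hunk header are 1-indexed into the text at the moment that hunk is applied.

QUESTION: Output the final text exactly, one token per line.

Answer: ppw
dklnu
qvrm
eoa
ged
ynmo
vhivh
evdy
cbrx
ior
mzsh

Derivation:
Hunk 1: at line 4 remove [nhnks,siv,bft] add [seilj,edg] -> 13 lines: ppw dklnu czp zjrv seilj edg lanwc vzlm plmu evdy cbrx ior mzsh
Hunk 2: at line 1 remove [czp,zjrv] add [qvrm,buz] -> 13 lines: ppw dklnu qvrm buz seilj edg lanwc vzlm plmu evdy cbrx ior mzsh
Hunk 3: at line 2 remove [buz,seilj] add [eoa] -> 12 lines: ppw dklnu qvrm eoa edg lanwc vzlm plmu evdy cbrx ior mzsh
Hunk 4: at line 6 remove [plmu] add [ynmo,vhivh] -> 13 lines: ppw dklnu qvrm eoa edg lanwc vzlm ynmo vhivh evdy cbrx ior mzsh
Hunk 5: at line 4 remove [edg,lanwc,vzlm] add [ged] -> 11 lines: ppw dklnu qvrm eoa ged ynmo vhivh evdy cbrx ior mzsh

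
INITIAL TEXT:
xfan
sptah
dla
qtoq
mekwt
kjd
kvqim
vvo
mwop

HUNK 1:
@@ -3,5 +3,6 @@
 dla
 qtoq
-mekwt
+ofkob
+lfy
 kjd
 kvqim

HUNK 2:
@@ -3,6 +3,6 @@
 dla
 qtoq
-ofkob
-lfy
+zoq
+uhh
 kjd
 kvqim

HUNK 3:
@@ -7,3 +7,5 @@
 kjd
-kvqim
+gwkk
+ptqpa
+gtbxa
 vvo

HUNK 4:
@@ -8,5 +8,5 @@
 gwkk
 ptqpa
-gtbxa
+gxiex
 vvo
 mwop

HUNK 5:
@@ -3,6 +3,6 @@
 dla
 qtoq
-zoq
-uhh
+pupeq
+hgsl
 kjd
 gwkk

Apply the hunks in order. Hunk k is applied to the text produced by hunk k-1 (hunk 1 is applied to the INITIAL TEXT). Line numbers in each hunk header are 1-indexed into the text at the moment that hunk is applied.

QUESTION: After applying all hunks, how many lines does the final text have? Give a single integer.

Answer: 12

Derivation:
Hunk 1: at line 3 remove [mekwt] add [ofkob,lfy] -> 10 lines: xfan sptah dla qtoq ofkob lfy kjd kvqim vvo mwop
Hunk 2: at line 3 remove [ofkob,lfy] add [zoq,uhh] -> 10 lines: xfan sptah dla qtoq zoq uhh kjd kvqim vvo mwop
Hunk 3: at line 7 remove [kvqim] add [gwkk,ptqpa,gtbxa] -> 12 lines: xfan sptah dla qtoq zoq uhh kjd gwkk ptqpa gtbxa vvo mwop
Hunk 4: at line 8 remove [gtbxa] add [gxiex] -> 12 lines: xfan sptah dla qtoq zoq uhh kjd gwkk ptqpa gxiex vvo mwop
Hunk 5: at line 3 remove [zoq,uhh] add [pupeq,hgsl] -> 12 lines: xfan sptah dla qtoq pupeq hgsl kjd gwkk ptqpa gxiex vvo mwop
Final line count: 12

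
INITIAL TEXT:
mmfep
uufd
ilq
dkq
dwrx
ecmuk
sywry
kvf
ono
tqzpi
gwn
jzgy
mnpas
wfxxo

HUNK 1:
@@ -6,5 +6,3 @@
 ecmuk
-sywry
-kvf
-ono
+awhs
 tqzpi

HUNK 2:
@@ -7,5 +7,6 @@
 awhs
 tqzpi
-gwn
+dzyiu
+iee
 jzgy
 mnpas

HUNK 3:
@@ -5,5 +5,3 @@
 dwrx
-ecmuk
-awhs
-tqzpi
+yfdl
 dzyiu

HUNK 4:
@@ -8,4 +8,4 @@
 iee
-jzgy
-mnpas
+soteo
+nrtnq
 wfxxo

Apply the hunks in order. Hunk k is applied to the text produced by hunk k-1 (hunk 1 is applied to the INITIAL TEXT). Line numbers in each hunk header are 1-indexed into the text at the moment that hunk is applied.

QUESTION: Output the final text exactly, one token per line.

Hunk 1: at line 6 remove [sywry,kvf,ono] add [awhs] -> 12 lines: mmfep uufd ilq dkq dwrx ecmuk awhs tqzpi gwn jzgy mnpas wfxxo
Hunk 2: at line 7 remove [gwn] add [dzyiu,iee] -> 13 lines: mmfep uufd ilq dkq dwrx ecmuk awhs tqzpi dzyiu iee jzgy mnpas wfxxo
Hunk 3: at line 5 remove [ecmuk,awhs,tqzpi] add [yfdl] -> 11 lines: mmfep uufd ilq dkq dwrx yfdl dzyiu iee jzgy mnpas wfxxo
Hunk 4: at line 8 remove [jzgy,mnpas] add [soteo,nrtnq] -> 11 lines: mmfep uufd ilq dkq dwrx yfdl dzyiu iee soteo nrtnq wfxxo

Answer: mmfep
uufd
ilq
dkq
dwrx
yfdl
dzyiu
iee
soteo
nrtnq
wfxxo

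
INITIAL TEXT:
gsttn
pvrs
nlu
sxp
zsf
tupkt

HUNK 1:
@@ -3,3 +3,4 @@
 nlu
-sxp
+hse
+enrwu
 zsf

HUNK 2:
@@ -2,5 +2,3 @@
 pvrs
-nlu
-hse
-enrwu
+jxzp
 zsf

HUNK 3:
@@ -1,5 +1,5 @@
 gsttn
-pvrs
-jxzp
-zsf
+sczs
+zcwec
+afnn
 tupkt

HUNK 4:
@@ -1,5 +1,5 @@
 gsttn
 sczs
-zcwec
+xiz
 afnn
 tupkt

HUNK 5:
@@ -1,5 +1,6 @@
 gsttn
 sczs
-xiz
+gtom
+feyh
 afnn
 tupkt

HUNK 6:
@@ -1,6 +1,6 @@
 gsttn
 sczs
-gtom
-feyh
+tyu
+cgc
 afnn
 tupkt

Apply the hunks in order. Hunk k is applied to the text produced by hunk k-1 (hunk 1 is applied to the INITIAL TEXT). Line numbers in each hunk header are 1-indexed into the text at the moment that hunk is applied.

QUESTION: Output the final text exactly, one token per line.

Hunk 1: at line 3 remove [sxp] add [hse,enrwu] -> 7 lines: gsttn pvrs nlu hse enrwu zsf tupkt
Hunk 2: at line 2 remove [nlu,hse,enrwu] add [jxzp] -> 5 lines: gsttn pvrs jxzp zsf tupkt
Hunk 3: at line 1 remove [pvrs,jxzp,zsf] add [sczs,zcwec,afnn] -> 5 lines: gsttn sczs zcwec afnn tupkt
Hunk 4: at line 1 remove [zcwec] add [xiz] -> 5 lines: gsttn sczs xiz afnn tupkt
Hunk 5: at line 1 remove [xiz] add [gtom,feyh] -> 6 lines: gsttn sczs gtom feyh afnn tupkt
Hunk 6: at line 1 remove [gtom,feyh] add [tyu,cgc] -> 6 lines: gsttn sczs tyu cgc afnn tupkt

Answer: gsttn
sczs
tyu
cgc
afnn
tupkt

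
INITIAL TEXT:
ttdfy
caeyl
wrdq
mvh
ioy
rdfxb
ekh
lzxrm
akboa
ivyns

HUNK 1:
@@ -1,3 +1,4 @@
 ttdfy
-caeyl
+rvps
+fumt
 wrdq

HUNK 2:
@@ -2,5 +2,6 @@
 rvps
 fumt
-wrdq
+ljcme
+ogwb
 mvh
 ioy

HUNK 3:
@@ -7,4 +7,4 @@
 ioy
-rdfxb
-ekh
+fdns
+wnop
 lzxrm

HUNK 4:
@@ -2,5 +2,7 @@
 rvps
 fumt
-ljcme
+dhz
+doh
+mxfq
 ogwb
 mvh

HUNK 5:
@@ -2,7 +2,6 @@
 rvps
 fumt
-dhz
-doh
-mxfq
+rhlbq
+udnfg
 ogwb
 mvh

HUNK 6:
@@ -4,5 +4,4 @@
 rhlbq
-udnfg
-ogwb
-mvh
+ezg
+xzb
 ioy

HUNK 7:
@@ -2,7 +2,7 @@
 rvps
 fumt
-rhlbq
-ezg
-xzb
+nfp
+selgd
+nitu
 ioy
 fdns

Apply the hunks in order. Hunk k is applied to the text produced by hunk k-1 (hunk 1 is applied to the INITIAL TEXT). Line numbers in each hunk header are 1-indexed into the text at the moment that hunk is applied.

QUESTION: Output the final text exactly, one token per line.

Hunk 1: at line 1 remove [caeyl] add [rvps,fumt] -> 11 lines: ttdfy rvps fumt wrdq mvh ioy rdfxb ekh lzxrm akboa ivyns
Hunk 2: at line 2 remove [wrdq] add [ljcme,ogwb] -> 12 lines: ttdfy rvps fumt ljcme ogwb mvh ioy rdfxb ekh lzxrm akboa ivyns
Hunk 3: at line 7 remove [rdfxb,ekh] add [fdns,wnop] -> 12 lines: ttdfy rvps fumt ljcme ogwb mvh ioy fdns wnop lzxrm akboa ivyns
Hunk 4: at line 2 remove [ljcme] add [dhz,doh,mxfq] -> 14 lines: ttdfy rvps fumt dhz doh mxfq ogwb mvh ioy fdns wnop lzxrm akboa ivyns
Hunk 5: at line 2 remove [dhz,doh,mxfq] add [rhlbq,udnfg] -> 13 lines: ttdfy rvps fumt rhlbq udnfg ogwb mvh ioy fdns wnop lzxrm akboa ivyns
Hunk 6: at line 4 remove [udnfg,ogwb,mvh] add [ezg,xzb] -> 12 lines: ttdfy rvps fumt rhlbq ezg xzb ioy fdns wnop lzxrm akboa ivyns
Hunk 7: at line 2 remove [rhlbq,ezg,xzb] add [nfp,selgd,nitu] -> 12 lines: ttdfy rvps fumt nfp selgd nitu ioy fdns wnop lzxrm akboa ivyns

Answer: ttdfy
rvps
fumt
nfp
selgd
nitu
ioy
fdns
wnop
lzxrm
akboa
ivyns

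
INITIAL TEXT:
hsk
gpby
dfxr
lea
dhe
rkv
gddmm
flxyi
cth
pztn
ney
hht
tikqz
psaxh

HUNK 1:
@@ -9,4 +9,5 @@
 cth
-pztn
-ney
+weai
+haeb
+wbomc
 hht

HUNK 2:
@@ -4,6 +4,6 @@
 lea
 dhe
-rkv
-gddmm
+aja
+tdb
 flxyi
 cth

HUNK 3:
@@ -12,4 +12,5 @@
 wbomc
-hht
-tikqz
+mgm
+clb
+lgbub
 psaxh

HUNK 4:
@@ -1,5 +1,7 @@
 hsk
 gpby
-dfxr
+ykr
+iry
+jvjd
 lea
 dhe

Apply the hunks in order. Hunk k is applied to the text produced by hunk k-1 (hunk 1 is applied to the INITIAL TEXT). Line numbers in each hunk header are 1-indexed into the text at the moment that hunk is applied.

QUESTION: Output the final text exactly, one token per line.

Hunk 1: at line 9 remove [pztn,ney] add [weai,haeb,wbomc] -> 15 lines: hsk gpby dfxr lea dhe rkv gddmm flxyi cth weai haeb wbomc hht tikqz psaxh
Hunk 2: at line 4 remove [rkv,gddmm] add [aja,tdb] -> 15 lines: hsk gpby dfxr lea dhe aja tdb flxyi cth weai haeb wbomc hht tikqz psaxh
Hunk 3: at line 12 remove [hht,tikqz] add [mgm,clb,lgbub] -> 16 lines: hsk gpby dfxr lea dhe aja tdb flxyi cth weai haeb wbomc mgm clb lgbub psaxh
Hunk 4: at line 1 remove [dfxr] add [ykr,iry,jvjd] -> 18 lines: hsk gpby ykr iry jvjd lea dhe aja tdb flxyi cth weai haeb wbomc mgm clb lgbub psaxh

Answer: hsk
gpby
ykr
iry
jvjd
lea
dhe
aja
tdb
flxyi
cth
weai
haeb
wbomc
mgm
clb
lgbub
psaxh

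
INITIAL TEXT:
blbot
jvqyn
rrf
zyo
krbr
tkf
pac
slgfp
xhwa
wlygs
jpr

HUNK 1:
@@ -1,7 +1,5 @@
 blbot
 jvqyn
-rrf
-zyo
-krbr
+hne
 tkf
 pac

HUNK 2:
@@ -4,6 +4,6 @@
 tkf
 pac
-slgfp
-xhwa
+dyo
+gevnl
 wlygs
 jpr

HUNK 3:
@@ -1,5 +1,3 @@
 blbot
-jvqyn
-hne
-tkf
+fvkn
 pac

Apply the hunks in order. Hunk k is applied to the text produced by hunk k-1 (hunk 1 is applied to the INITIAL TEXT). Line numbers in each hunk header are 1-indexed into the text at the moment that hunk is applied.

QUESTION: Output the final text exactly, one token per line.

Answer: blbot
fvkn
pac
dyo
gevnl
wlygs
jpr

Derivation:
Hunk 1: at line 1 remove [rrf,zyo,krbr] add [hne] -> 9 lines: blbot jvqyn hne tkf pac slgfp xhwa wlygs jpr
Hunk 2: at line 4 remove [slgfp,xhwa] add [dyo,gevnl] -> 9 lines: blbot jvqyn hne tkf pac dyo gevnl wlygs jpr
Hunk 3: at line 1 remove [jvqyn,hne,tkf] add [fvkn] -> 7 lines: blbot fvkn pac dyo gevnl wlygs jpr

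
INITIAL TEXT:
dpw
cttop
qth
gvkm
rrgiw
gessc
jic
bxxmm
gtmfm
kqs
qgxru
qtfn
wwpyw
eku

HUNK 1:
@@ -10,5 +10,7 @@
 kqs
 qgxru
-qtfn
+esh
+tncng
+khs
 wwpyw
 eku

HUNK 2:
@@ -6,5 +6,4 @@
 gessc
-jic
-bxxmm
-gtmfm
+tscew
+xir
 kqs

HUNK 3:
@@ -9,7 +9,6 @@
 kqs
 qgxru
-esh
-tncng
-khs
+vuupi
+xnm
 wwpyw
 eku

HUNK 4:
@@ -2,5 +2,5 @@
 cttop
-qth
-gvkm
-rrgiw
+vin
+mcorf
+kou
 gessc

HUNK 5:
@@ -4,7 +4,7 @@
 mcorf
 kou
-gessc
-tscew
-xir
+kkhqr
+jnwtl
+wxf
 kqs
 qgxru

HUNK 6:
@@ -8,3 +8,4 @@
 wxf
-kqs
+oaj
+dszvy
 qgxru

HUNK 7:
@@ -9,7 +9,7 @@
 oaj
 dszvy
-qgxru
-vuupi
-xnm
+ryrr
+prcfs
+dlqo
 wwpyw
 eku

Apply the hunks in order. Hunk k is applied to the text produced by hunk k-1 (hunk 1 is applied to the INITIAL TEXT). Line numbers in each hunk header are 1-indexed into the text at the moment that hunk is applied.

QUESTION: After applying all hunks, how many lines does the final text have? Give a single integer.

Hunk 1: at line 10 remove [qtfn] add [esh,tncng,khs] -> 16 lines: dpw cttop qth gvkm rrgiw gessc jic bxxmm gtmfm kqs qgxru esh tncng khs wwpyw eku
Hunk 2: at line 6 remove [jic,bxxmm,gtmfm] add [tscew,xir] -> 15 lines: dpw cttop qth gvkm rrgiw gessc tscew xir kqs qgxru esh tncng khs wwpyw eku
Hunk 3: at line 9 remove [esh,tncng,khs] add [vuupi,xnm] -> 14 lines: dpw cttop qth gvkm rrgiw gessc tscew xir kqs qgxru vuupi xnm wwpyw eku
Hunk 4: at line 2 remove [qth,gvkm,rrgiw] add [vin,mcorf,kou] -> 14 lines: dpw cttop vin mcorf kou gessc tscew xir kqs qgxru vuupi xnm wwpyw eku
Hunk 5: at line 4 remove [gessc,tscew,xir] add [kkhqr,jnwtl,wxf] -> 14 lines: dpw cttop vin mcorf kou kkhqr jnwtl wxf kqs qgxru vuupi xnm wwpyw eku
Hunk 6: at line 8 remove [kqs] add [oaj,dszvy] -> 15 lines: dpw cttop vin mcorf kou kkhqr jnwtl wxf oaj dszvy qgxru vuupi xnm wwpyw eku
Hunk 7: at line 9 remove [qgxru,vuupi,xnm] add [ryrr,prcfs,dlqo] -> 15 lines: dpw cttop vin mcorf kou kkhqr jnwtl wxf oaj dszvy ryrr prcfs dlqo wwpyw eku
Final line count: 15

Answer: 15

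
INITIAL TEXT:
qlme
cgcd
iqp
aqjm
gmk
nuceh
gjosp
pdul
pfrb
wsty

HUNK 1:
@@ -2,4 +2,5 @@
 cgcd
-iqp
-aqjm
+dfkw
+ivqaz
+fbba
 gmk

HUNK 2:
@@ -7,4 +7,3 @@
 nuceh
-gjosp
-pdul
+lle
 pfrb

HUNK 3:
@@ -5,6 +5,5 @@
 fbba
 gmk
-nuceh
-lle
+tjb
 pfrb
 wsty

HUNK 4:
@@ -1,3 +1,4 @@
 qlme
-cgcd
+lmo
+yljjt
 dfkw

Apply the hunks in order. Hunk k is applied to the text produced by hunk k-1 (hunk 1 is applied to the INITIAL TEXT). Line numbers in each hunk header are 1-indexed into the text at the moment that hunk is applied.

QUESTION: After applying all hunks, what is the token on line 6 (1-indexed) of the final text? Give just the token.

Answer: fbba

Derivation:
Hunk 1: at line 2 remove [iqp,aqjm] add [dfkw,ivqaz,fbba] -> 11 lines: qlme cgcd dfkw ivqaz fbba gmk nuceh gjosp pdul pfrb wsty
Hunk 2: at line 7 remove [gjosp,pdul] add [lle] -> 10 lines: qlme cgcd dfkw ivqaz fbba gmk nuceh lle pfrb wsty
Hunk 3: at line 5 remove [nuceh,lle] add [tjb] -> 9 lines: qlme cgcd dfkw ivqaz fbba gmk tjb pfrb wsty
Hunk 4: at line 1 remove [cgcd] add [lmo,yljjt] -> 10 lines: qlme lmo yljjt dfkw ivqaz fbba gmk tjb pfrb wsty
Final line 6: fbba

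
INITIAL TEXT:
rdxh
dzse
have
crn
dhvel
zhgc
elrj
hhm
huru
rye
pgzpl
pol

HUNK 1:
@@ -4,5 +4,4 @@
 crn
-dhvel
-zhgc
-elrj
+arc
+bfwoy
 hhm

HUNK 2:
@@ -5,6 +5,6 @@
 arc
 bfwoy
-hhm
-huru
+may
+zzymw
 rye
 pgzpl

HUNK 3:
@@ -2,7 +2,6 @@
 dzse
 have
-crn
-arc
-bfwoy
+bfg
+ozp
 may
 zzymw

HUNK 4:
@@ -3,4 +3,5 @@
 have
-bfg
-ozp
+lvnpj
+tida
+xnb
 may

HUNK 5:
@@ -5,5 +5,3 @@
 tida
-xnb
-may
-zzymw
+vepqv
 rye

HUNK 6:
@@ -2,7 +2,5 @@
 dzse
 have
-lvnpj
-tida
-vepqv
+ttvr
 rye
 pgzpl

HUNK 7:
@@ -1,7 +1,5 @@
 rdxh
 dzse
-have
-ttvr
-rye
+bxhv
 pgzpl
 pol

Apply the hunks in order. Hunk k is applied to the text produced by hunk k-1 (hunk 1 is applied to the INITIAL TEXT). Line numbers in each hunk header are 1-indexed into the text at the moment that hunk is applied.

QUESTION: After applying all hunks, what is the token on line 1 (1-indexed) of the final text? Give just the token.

Hunk 1: at line 4 remove [dhvel,zhgc,elrj] add [arc,bfwoy] -> 11 lines: rdxh dzse have crn arc bfwoy hhm huru rye pgzpl pol
Hunk 2: at line 5 remove [hhm,huru] add [may,zzymw] -> 11 lines: rdxh dzse have crn arc bfwoy may zzymw rye pgzpl pol
Hunk 3: at line 2 remove [crn,arc,bfwoy] add [bfg,ozp] -> 10 lines: rdxh dzse have bfg ozp may zzymw rye pgzpl pol
Hunk 4: at line 3 remove [bfg,ozp] add [lvnpj,tida,xnb] -> 11 lines: rdxh dzse have lvnpj tida xnb may zzymw rye pgzpl pol
Hunk 5: at line 5 remove [xnb,may,zzymw] add [vepqv] -> 9 lines: rdxh dzse have lvnpj tida vepqv rye pgzpl pol
Hunk 6: at line 2 remove [lvnpj,tida,vepqv] add [ttvr] -> 7 lines: rdxh dzse have ttvr rye pgzpl pol
Hunk 7: at line 1 remove [have,ttvr,rye] add [bxhv] -> 5 lines: rdxh dzse bxhv pgzpl pol
Final line 1: rdxh

Answer: rdxh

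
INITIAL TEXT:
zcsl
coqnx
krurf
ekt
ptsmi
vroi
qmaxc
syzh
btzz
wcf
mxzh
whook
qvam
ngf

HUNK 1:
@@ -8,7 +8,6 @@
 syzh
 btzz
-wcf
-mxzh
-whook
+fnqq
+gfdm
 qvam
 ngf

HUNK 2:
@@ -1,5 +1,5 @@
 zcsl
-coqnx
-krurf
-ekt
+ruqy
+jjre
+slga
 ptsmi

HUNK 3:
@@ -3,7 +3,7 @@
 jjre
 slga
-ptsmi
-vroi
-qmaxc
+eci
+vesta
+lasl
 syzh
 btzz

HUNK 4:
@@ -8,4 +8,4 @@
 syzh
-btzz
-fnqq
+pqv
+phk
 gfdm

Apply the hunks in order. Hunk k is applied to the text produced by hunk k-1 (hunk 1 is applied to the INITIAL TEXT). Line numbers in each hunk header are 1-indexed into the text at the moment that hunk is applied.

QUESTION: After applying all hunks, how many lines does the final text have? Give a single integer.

Hunk 1: at line 8 remove [wcf,mxzh,whook] add [fnqq,gfdm] -> 13 lines: zcsl coqnx krurf ekt ptsmi vroi qmaxc syzh btzz fnqq gfdm qvam ngf
Hunk 2: at line 1 remove [coqnx,krurf,ekt] add [ruqy,jjre,slga] -> 13 lines: zcsl ruqy jjre slga ptsmi vroi qmaxc syzh btzz fnqq gfdm qvam ngf
Hunk 3: at line 3 remove [ptsmi,vroi,qmaxc] add [eci,vesta,lasl] -> 13 lines: zcsl ruqy jjre slga eci vesta lasl syzh btzz fnqq gfdm qvam ngf
Hunk 4: at line 8 remove [btzz,fnqq] add [pqv,phk] -> 13 lines: zcsl ruqy jjre slga eci vesta lasl syzh pqv phk gfdm qvam ngf
Final line count: 13

Answer: 13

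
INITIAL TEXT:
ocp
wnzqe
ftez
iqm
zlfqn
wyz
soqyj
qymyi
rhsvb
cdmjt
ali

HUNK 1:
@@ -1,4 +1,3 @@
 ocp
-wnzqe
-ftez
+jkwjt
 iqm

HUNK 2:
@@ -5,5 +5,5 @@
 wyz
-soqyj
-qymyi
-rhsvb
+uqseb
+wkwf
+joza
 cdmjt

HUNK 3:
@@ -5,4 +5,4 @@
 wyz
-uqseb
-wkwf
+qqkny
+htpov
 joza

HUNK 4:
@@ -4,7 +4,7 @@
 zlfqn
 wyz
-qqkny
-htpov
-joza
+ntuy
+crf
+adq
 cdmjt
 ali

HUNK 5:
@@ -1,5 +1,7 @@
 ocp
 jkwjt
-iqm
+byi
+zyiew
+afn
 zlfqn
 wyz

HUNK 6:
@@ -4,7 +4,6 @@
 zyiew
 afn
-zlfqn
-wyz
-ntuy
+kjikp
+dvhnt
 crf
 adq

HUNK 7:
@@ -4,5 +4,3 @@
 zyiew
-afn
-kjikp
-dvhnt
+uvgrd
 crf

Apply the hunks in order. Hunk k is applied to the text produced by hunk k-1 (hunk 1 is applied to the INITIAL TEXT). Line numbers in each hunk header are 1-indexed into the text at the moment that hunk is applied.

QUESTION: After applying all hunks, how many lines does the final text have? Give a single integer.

Hunk 1: at line 1 remove [wnzqe,ftez] add [jkwjt] -> 10 lines: ocp jkwjt iqm zlfqn wyz soqyj qymyi rhsvb cdmjt ali
Hunk 2: at line 5 remove [soqyj,qymyi,rhsvb] add [uqseb,wkwf,joza] -> 10 lines: ocp jkwjt iqm zlfqn wyz uqseb wkwf joza cdmjt ali
Hunk 3: at line 5 remove [uqseb,wkwf] add [qqkny,htpov] -> 10 lines: ocp jkwjt iqm zlfqn wyz qqkny htpov joza cdmjt ali
Hunk 4: at line 4 remove [qqkny,htpov,joza] add [ntuy,crf,adq] -> 10 lines: ocp jkwjt iqm zlfqn wyz ntuy crf adq cdmjt ali
Hunk 5: at line 1 remove [iqm] add [byi,zyiew,afn] -> 12 lines: ocp jkwjt byi zyiew afn zlfqn wyz ntuy crf adq cdmjt ali
Hunk 6: at line 4 remove [zlfqn,wyz,ntuy] add [kjikp,dvhnt] -> 11 lines: ocp jkwjt byi zyiew afn kjikp dvhnt crf adq cdmjt ali
Hunk 7: at line 4 remove [afn,kjikp,dvhnt] add [uvgrd] -> 9 lines: ocp jkwjt byi zyiew uvgrd crf adq cdmjt ali
Final line count: 9

Answer: 9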